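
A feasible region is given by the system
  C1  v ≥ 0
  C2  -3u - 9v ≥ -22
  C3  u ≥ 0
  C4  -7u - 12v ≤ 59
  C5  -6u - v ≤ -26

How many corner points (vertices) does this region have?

The feasible vertices (each the meet of two boundaries and inside every other half-plane) are:
  (22/3, 0)
  (13/3, 0)
  (212/51, 18/17)

3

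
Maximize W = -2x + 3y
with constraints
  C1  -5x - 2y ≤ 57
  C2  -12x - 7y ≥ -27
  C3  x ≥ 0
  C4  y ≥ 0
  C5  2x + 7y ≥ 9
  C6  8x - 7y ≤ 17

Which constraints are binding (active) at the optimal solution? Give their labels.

Corner points and W = -2x + 3y:
  (0, 27/7) → W = 81/7
  (9/5, 27/35) → W = -9/7
  (0, 9/7) → W = 27/7

The maximum is at (0, 27/7). Substituting into each constraint, equality holds for C2 and C3; the remaining constraints have slack.

C2 and C3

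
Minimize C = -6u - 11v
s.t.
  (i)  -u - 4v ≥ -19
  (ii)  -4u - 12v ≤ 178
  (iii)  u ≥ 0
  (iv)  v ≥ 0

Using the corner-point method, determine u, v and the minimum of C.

Vertices and C = -6u - 11v:
  (0, 19/4) → C = -209/4
  (19, 0) → C = -114
  (0, 0) → C = 0

The optimum lies where -u - 4v = -19 and v = 0.
Solving simultaneously gives u = 19, v = 0.

u = 19, v = 0, minimum C = -114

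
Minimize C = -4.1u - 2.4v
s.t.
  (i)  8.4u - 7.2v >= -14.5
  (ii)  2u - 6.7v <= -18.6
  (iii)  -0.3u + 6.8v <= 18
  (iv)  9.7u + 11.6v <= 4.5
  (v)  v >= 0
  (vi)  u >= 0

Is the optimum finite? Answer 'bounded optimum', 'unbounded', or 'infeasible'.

infeasible

The boundaries 9.7u + 11.6v = 4.5 and v = 0 meet at (45/97, 0), but that point violates 2u - 6.7v ≤ -18.6. Every candidate vertex is excluded by some other constraint, so the feasible region is empty.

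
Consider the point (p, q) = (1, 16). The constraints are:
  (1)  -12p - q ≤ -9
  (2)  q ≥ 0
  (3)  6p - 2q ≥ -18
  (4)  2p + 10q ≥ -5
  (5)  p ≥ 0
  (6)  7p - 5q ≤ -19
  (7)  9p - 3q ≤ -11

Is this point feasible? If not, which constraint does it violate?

not feasible — violates (3)

Constraint (3): 6p - 2q = -26, which is not ≥ -18. All other constraints are satisfied.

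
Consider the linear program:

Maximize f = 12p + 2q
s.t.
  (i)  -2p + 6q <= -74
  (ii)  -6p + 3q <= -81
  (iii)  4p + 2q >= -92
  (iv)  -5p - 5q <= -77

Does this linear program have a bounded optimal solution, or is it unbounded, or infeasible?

unbounded

From the feasible point (104/5, -27/5), moving in the direction (6, 2) keeps every constraint satisfied while f increases without bound.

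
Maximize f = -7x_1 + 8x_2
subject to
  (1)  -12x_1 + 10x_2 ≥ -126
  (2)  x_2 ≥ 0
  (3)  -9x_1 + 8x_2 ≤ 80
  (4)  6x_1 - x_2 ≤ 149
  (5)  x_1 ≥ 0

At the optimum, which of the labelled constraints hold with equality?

Corner points and f = -7x_1 + 8x_2:
  (21/2, 0) → f = -147/2
  (341/12, 43/2) → f = -323/12
  (0, 0) → f = 0
  (424/13, 607/13) → f = 1888/13
  (0, 10) → f = 80

The maximum is at (424/13, 607/13). Substituting into each constraint, equality holds for (3) and (4); the remaining constraints have slack.

(3) and (4)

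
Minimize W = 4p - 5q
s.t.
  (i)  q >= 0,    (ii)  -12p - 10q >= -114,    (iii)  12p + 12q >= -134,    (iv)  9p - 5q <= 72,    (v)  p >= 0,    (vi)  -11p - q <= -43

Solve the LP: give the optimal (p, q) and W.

Extreme points and W = 4p - 5q:
  (8, 0) → W = 32
  (43/11, 0) → W = 172/11
  (43/5, 27/25) → W = 29
  (158/49, 369/49) → W = -1213/49

At the optimal vertex, -12p - 10q = -114 and -11p - q = -43.
Solving simultaneously gives p = 158/49, q = 369/49.

p = 158/49, q = 369/49, minimum W = -1213/49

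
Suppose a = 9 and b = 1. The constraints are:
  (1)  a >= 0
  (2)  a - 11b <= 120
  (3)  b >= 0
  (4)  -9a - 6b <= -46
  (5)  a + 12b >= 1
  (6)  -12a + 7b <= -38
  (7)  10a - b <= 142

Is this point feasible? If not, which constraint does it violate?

(1): 9 ≥ 0 ✓
(2): -2 ≤ 120 ✓
(3): 1 ≥ 0 ✓
(4): -87 ≤ -46 ✓
(5): 21 ≥ 1 ✓
(6): -101 ≤ -38 ✓
(7): 89 ≤ 142 ✓

feasible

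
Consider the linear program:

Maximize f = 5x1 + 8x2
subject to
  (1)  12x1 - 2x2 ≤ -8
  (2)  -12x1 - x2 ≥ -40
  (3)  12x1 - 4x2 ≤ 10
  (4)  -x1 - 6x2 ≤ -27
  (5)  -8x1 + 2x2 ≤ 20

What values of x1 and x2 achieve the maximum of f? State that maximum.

x1 = 15/8, x2 = 35/2, maximum f = 1195/8

Extreme points and f = 5x1 + 8x2:
  (2, 16) → f = 138
  (3/37, 166/37) → f = 1343/37
  (15/8, 35/2) → f = 1195/8
  (-33/25, 118/25) → f = 779/25

At the optimal vertex, -12x1 - x2 = -40 and -8x1 + 2x2 = 20.
Solving simultaneously gives x1 = 15/8, x2 = 35/2.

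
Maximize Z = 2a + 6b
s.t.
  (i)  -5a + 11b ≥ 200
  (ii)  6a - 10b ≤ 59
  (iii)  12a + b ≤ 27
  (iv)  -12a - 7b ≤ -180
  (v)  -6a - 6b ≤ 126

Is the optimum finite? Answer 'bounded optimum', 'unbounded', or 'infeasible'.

unbounded

From the feasible point (1/8, 51/2), moving in the direction (-1, 12) keeps every constraint satisfied while Z increases without bound.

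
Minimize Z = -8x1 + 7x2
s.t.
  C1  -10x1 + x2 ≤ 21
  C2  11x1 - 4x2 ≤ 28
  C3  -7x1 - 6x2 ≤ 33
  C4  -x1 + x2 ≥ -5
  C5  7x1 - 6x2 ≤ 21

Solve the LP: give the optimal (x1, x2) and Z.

The feasible region is unbounded (it extends along (1, 10), (4, 11)), but Z strictly increases along every unbounded feasible direction, so there is no improving ray and the minimum is attained at a vertex.

At the optimal vertex, -7x1 - 6x2 = 33 and 7x1 - 6x2 = 21.
Solving simultaneously gives x1 = -6/7, x2 = -9/2.

x1 = -6/7, x2 = -9/2, minimum Z = -345/14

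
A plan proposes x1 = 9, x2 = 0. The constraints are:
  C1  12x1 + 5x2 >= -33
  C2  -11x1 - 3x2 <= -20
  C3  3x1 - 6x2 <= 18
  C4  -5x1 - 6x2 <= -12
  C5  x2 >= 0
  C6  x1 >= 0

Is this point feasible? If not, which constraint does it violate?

not feasible — violates C3

Constraint C3: 3x1 - 6x2 = 27, which is not ≤ 18. All other constraints are satisfied.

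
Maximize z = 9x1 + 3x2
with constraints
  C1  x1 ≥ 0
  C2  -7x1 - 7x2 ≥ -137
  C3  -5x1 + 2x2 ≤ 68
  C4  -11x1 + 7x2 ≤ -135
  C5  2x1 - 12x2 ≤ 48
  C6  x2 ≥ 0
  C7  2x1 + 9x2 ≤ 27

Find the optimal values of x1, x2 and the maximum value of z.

x1 = 27/2, x2 = 0, maximum z = 243/2

Feasible corners and z = 9x1 + 3x2:
  (135/11, 0) → z = 1215/11
  (1404/113, 27/113) → z = 12717/113
  (27/2, 0) → z = 243/2

At the optimal vertex, x2 = 0 and 2x1 + 9x2 = 27.
Solving simultaneously gives x1 = 27/2, x2 = 0.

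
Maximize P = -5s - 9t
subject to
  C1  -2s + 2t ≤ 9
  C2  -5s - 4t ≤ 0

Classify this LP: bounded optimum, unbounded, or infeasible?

unbounded

From the feasible point (-2, 5/2), moving in the direction (4, -5) keeps every constraint satisfied while P increases without bound.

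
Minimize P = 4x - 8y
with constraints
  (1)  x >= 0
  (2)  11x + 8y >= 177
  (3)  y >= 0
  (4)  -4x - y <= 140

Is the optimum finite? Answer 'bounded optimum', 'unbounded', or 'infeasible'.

unbounded

From the feasible point (0, 177/8), moving in the direction (0, 1) keeps every constraint satisfied while P decreases without bound.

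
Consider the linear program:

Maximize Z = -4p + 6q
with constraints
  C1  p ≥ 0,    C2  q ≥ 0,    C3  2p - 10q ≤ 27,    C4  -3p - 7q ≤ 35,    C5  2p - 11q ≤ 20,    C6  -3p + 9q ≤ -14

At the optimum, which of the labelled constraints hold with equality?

C2 and C6

Feasible corners and Z = -4p + 6q:
  (10, 0) → Z = -40
  (14/3, 0) → Z = -56/3
  (97/2, 7) → Z = -152
The feasible region is unbounded (it extends along (5, 1), (3, 1)), but Z strictly decreases along every unbounded feasible direction, so there is no improving ray and the maximum is attained at a vertex.

The maximum is at (14/3, 0). Substituting into each constraint, equality holds for C2 and C6; the remaining constraints have slack.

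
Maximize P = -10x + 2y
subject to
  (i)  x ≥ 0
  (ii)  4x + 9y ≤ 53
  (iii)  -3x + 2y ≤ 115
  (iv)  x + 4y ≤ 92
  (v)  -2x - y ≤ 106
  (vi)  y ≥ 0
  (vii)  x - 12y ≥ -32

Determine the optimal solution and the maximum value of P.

x = 0, y = 8/3, maximum P = 16/3

Feasible corners and P = -10x + 2y:
  (0, 0) → P = 0
  (0, 8/3) → P = 16/3
  (53/4, 0) → P = -265/2
  (116/19, 181/57) → P = -3118/57

At the optimal vertex, x = 0 and x - 12y = -32.
Solving simultaneously gives x = 0, y = 8/3.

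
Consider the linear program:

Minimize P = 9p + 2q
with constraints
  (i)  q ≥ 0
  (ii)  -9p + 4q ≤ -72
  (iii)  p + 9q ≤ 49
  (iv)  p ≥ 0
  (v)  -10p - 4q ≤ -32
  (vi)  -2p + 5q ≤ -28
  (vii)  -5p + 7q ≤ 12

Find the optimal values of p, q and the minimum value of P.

p = 14, q = 0, minimum P = 126

Vertices and P = 9p + 2q:
  (49, 0) → P = 441
  (14, 0) → P = 126
  (497/23, 70/23) → P = 4613/23

The optimum lies where q = 0 and -2p + 5q = -28.
Solving simultaneously gives p = 14, q = 0.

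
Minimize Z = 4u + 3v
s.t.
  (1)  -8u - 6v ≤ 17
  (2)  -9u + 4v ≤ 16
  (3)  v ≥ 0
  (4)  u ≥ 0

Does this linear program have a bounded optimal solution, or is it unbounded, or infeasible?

Corner points and Z = 4u + 3v:
  (0, 4) → Z = 12
  (0, 0) → Z = 0
The feasible region has finitely many vertices and no improving ray; the minimum is 0 at (0, 0).

bounded optimum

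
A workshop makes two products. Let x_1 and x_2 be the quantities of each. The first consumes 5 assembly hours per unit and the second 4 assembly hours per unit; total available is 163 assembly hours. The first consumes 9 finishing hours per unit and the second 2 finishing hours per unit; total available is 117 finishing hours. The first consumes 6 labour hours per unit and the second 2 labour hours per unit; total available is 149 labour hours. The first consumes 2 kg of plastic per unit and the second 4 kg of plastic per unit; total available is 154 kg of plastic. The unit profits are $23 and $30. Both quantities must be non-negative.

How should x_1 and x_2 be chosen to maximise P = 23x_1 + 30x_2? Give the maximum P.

Extreme points and P = 23x_1 + 30x_2:
  (0, 0) → P = 0
  (0, 77/2) → P = 1155
  (13, 0) → P = 299
  (71/13, 441/13) → P = 14863/13
  (3, 37) → P = 1179

x_1 = 3, x_2 = 37, maximum P = 1179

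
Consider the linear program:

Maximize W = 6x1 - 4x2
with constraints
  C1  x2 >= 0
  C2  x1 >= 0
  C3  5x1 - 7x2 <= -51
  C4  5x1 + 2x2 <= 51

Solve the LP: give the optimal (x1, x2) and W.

x1 = 17/3, x2 = 34/3, maximum W = -34/3

Vertices and W = 6x1 - 4x2:
  (0, 51/7) → W = -204/7
  (0, 51/2) → W = -102
  (17/3, 34/3) → W = -34/3

At the optimal vertex, 5x1 - 7x2 = -51 and 5x1 + 2x2 = 51.
Solving simultaneously gives x1 = 17/3, x2 = 34/3.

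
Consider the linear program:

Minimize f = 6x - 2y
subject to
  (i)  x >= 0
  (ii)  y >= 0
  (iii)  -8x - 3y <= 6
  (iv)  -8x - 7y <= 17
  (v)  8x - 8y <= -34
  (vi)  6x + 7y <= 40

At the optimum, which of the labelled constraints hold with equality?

(i) and (vi)

Feasible corners and f = 6x - 2y:
  (0, 17/4) → f = -17/2
  (0, 40/7) → f = -80/7
  (41/52, 131/26) → f = -139/26

The minimum is at (0, 40/7). Substituting into each constraint, equality holds for (i) and (vi); the remaining constraints have slack.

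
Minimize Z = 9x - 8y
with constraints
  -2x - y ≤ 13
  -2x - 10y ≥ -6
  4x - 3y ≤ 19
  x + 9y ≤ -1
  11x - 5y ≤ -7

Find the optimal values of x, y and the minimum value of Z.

x = -116/17, y = 11/17, minimum Z = -1132/17

Feasible corners and Z = 9x - 8y:
  (-116/17, 11/17) → Z = -1132/17
  (-24/7, -43/7) → Z = 128/7
  (-17/26, -1/26) → Z = -145/26

The binding constraints are -2x - y = 13 and x + 9y = -1.
Solving simultaneously gives x = -116/17, y = 11/17.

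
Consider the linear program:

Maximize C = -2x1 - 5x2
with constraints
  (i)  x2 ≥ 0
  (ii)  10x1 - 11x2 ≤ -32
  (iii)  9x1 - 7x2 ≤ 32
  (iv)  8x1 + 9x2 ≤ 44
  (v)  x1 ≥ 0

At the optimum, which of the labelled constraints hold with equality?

Feasible corners and C = -2x1 - 5x2:
  (98/89, 348/89) → C = -1936/89
  (0, 32/11) → C = -160/11
  (0, 44/9) → C = -220/9

The maximum is at (0, 32/11). Substituting into each constraint, equality holds for (ii) and (v); the remaining constraints have slack.

(ii) and (v)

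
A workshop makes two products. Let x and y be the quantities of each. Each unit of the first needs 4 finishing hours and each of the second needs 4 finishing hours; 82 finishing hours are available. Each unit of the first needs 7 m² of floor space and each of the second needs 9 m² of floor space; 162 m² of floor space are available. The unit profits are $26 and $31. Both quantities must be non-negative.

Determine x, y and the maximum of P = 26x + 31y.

Corner points and P = 26x + 31y:
  (0, 0) → P = 0
  (0, 18) → P = 558
  (41/2, 0) → P = 533
  (45/4, 37/4) → P = 2317/4

The optimum lies where 4x + 4y = 82 and 7x + 9y = 162.
Solving simultaneously gives x = 45/4, y = 37/4.

x = 45/4, y = 37/4, maximum P = 2317/4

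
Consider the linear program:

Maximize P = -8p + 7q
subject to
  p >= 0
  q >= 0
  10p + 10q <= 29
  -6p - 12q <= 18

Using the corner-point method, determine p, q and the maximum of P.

p = 0, q = 29/10, maximum P = 203/10

Feasible corners and P = -8p + 7q:
  (0, 0) → P = 0
  (0, 29/10) → P = 203/10
  (29/10, 0) → P = -116/5

At the optimal vertex, p = 0 and 10p + 10q = 29.
Solving simultaneously gives p = 0, q = 29/10.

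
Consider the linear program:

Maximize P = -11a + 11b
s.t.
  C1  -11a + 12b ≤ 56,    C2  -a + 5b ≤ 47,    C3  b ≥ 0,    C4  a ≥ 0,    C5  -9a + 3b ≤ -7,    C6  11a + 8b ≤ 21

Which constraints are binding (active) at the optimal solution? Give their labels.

C5 and C6

Vertices and P = -11a + 11b:
  (7/9, 0) → P = -77/9
  (21/11, 0) → P = -21
  (17/15, 16/15) → P = -11/15

The maximum is at (17/15, 16/15). Substituting into each constraint, equality holds for C5 and C6; the remaining constraints have slack.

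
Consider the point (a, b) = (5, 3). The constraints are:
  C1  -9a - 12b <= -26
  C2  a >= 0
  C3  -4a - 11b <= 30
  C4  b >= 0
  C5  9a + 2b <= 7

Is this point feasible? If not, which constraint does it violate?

Constraint C5: 9a + 2b = 51, which is not ≤ 7. All other constraints are satisfied.

not feasible — violates C5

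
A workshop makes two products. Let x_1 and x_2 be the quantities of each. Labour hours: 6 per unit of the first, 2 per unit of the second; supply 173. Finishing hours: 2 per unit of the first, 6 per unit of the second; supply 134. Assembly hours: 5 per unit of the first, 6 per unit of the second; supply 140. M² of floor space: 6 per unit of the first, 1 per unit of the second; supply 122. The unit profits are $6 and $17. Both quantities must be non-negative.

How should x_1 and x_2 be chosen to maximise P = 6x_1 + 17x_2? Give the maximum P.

x_1 = 2, x_2 = 65/3, maximum P = 1141/3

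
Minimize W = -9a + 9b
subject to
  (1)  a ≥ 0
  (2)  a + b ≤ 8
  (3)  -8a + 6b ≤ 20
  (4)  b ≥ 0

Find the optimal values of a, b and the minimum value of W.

At the optimal vertex, a + b = 8 and b = 0.
Solving simultaneously gives a = 8, b = 0.

a = 8, b = 0, minimum W = -72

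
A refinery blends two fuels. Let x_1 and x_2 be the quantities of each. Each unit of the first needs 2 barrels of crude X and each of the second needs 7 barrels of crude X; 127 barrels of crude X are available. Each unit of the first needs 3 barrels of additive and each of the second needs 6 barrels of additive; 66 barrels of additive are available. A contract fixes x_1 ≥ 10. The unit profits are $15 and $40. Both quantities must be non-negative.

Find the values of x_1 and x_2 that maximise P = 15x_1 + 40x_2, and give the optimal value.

Feasible corners and P = 15x_1 + 40x_2:
  (22, 0) → P = 330
  (10, 0) → P = 150
  (10, 6) → P = 390

x_1 = 10, x_2 = 6, maximum P = 390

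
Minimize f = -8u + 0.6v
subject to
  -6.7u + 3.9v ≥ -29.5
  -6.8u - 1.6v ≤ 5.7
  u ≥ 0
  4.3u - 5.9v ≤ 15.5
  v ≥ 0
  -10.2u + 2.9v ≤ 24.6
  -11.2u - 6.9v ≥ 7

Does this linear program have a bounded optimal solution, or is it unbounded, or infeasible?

infeasible

The boundaries -6.7u + 3.9v = -29.5 and 4.3u - 5.9v = 15.5 meet at (2840/569, 575/569), but that point violates -11.2u - 6.9v ≥ 7. Every candidate vertex is excluded by some other constraint, so the feasible region is empty.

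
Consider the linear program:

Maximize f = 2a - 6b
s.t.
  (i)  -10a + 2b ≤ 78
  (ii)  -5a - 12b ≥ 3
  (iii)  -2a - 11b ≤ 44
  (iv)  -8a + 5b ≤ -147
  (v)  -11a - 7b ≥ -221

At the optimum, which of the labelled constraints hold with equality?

Corner points and f = 2a - 6b:
  (495/31, -214/31) → f = 2274/31
  (159/11, -69/11) → f = 732/11
  (1397/98, -323/49) → f = 3335/49

The maximum is at (495/31, -214/31). Substituting into each constraint, equality holds for (ii) and (iii); the remaining constraints have slack.

(ii) and (iii)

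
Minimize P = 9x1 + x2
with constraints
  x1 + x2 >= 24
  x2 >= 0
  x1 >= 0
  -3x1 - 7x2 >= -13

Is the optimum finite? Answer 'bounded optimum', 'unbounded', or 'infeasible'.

infeasible

The boundaries x1 + x2 = 24 and x2 = 0 meet at (24, 0), but that point violates -3x1 - 7x2 ≥ -13. Every candidate vertex is excluded by some other constraint, so the feasible region is empty.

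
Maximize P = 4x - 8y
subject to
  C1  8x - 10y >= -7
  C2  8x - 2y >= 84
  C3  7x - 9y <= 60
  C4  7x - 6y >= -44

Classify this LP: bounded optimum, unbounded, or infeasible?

bounded optimum

Feasible corners and P = 4x - 8y:
  (427/32, 91/8) → P = -301/8
  (318/29, 54/29) → P = 840/29
The feasible region has finitely many vertices and no improving ray; the maximum is 840/29 at (318/29, 54/29).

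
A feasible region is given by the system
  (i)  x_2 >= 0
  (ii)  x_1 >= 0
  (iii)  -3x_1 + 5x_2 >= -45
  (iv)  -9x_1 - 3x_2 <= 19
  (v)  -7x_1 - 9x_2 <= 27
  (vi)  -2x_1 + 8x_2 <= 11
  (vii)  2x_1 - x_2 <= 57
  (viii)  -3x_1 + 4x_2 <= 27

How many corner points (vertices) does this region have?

4

Pairwise boundary intersections that survive every other constraint:
  (0, 0)
  (15, 0)
  (0, 11/8)
  (415/14, 123/14)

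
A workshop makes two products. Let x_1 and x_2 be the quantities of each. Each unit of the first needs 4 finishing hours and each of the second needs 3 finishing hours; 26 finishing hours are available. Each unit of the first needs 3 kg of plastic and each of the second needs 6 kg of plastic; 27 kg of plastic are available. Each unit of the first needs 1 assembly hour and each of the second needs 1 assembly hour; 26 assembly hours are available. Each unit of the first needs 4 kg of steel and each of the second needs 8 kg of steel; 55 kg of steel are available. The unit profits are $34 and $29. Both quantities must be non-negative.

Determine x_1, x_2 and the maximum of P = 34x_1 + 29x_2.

Corner points and P = 34x_1 + 29x_2:
  (0, 0) → P = 0
  (0, 9/2) → P = 261/2
  (13/2, 0) → P = 221
  (5, 2) → P = 228

The binding constraints are 4x_1 + 3x_2 = 26 and 3x_1 + 6x_2 = 27.
Solving simultaneously gives x_1 = 5, x_2 = 2.

x_1 = 5, x_2 = 2, maximum P = 228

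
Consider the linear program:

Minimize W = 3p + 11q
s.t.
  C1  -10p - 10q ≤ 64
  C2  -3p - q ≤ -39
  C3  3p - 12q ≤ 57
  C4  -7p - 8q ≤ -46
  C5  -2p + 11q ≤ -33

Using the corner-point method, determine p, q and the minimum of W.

p = 175/13, q = -18/13, minimum W = 327/13

Vertices and W = 3p + 11q:
  (175/13, -18/13) → W = 327/13
  (66/5, -3/5) → W = 33
  (77/3, 5/3) → W = 286/3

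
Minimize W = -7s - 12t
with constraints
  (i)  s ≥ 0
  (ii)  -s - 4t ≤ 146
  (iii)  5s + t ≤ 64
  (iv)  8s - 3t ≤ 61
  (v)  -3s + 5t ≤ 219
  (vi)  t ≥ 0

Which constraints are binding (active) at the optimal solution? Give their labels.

(iii) and (v)

Corner points and W = -7s - 12t:
  (0, 219/5) → W = -2628/5
  (0, 0) → W = 0
  (11, 9) → W = -185
  (101/28, 1287/28) → W = -16151/28
  (61/8, 0) → W = -427/8

The minimum is at (101/28, 1287/28). Substituting into each constraint, equality holds for (iii) and (v); the remaining constraints have slack.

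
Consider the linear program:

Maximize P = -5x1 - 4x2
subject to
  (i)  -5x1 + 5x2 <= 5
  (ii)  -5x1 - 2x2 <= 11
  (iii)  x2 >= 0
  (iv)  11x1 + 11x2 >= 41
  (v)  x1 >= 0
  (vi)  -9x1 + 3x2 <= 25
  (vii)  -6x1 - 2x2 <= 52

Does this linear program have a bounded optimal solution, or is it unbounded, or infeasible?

bounded optimum

Extreme points and P = -5x1 - 4x2:
  (15/11, 26/11) → P = -179/11
  (41/11, 0) → P = -205/11
The feasible region has finitely many vertices and no improving ray; the maximum is -179/11 at (15/11, 26/11).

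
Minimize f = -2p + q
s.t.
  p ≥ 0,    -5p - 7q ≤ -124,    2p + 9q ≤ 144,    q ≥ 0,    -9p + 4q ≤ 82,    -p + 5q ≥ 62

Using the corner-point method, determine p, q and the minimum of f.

Feasible corners and f = -2p + q:
  (108/31, 472/31) → f = 256/31
  (93/16, 217/16) → f = 31/16
  (162/19, 268/19) → f = -56/19

The optimum lies where 2p + 9q = 144 and -p + 5q = 62.
Solving simultaneously gives p = 162/19, q = 268/19.

p = 162/19, q = 268/19, minimum f = -56/19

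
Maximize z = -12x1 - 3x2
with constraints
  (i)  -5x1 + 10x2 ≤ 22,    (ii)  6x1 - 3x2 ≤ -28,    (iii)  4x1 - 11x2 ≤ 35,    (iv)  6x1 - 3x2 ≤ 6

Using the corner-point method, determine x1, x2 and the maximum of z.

x1 = -592/15, x2 = -263/15, maximum z = 2631/5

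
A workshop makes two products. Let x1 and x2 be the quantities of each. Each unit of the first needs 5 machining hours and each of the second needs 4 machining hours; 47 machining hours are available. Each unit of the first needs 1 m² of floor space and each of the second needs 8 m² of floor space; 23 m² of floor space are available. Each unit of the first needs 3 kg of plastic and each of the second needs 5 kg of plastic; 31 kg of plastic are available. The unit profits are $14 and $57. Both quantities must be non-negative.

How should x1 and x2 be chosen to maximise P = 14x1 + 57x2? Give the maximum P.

x1 = 7, x2 = 2, maximum P = 212

Extreme points and P = 14x1 + 57x2:
  (0, 0) → P = 0
  (0, 23/8) → P = 1311/8
  (47/5, 0) → P = 658/5
  (111/13, 14/13) → P = 2352/13
  (7, 2) → P = 212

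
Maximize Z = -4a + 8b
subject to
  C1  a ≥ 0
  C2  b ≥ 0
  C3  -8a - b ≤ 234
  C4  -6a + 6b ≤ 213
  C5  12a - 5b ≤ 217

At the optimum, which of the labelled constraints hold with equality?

C4 and C5

Feasible corners and Z = -4a + 8b:
  (0, 0) → Z = 0
  (0, 71/2) → Z = 284
  (217/12, 0) → Z = -217/3
  (789/14, 643/7) → Z = 3566/7

The maximum is at (789/14, 643/7). Substituting into each constraint, equality holds for C4 and C5; the remaining constraints have slack.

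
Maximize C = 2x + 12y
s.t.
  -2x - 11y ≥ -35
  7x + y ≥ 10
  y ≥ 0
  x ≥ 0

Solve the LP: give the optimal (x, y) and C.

Feasible corners and C = 2x + 12y:
  (1, 3) → C = 38
  (35/2, 0) → C = 35
  (10/7, 0) → C = 20/7

At the optimal vertex, -2x - 11y = -35 and 7x + y = 10.
Solving simultaneously gives x = 1, y = 3.

x = 1, y = 3, maximum C = 38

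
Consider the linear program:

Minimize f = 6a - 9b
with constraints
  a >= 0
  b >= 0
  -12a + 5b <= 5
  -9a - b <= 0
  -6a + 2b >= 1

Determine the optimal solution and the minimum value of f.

The binding constraints are -12a + 5b = 5 and -6a + 2b = 1.
Solving simultaneously gives a = 5/6, b = 3.

a = 5/6, b = 3, minimum f = -22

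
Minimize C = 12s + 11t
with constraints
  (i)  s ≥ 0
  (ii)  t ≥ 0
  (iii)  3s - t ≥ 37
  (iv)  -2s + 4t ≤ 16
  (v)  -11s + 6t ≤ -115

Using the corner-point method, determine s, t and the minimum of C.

Feasible corners and C = 12s + 11t:
  (37/3, 0) → C = 148
  (107/7, 62/7) → C = 1966/7
  (139/8, 203/16) → C = 5569/16
The feasible region is unbounded (it extends along (2, 1), (1, 0)), but C strictly increases along every unbounded feasible direction, so there is no improving ray and the minimum is attained at a vertex.

The binding constraints are t = 0 and 3s - t = 37.
Solving simultaneously gives s = 37/3, t = 0.

s = 37/3, t = 0, minimum C = 148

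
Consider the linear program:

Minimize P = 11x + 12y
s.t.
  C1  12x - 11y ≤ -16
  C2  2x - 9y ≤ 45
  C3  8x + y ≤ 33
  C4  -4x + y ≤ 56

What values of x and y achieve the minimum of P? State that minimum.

x = -549/34, y = -146/17, minimum P = -9543/34

Vertices and P = 11x + 12y:
  (-639/86, -286/43) → P = -13893/86
  (347/100, 131/25) → P = 2021/20
  (-549/34, -146/17) → P = -9543/34
  (-23/12, 145/3) → P = 6707/12

The optimum lies where 2x - 9y = 45 and -4x + y = 56.
Solving simultaneously gives x = -549/34, y = -146/17.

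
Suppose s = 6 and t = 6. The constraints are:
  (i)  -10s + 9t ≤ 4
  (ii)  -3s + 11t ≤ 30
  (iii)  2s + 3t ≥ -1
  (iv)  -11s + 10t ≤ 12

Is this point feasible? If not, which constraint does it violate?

Constraint (ii): -3s + 11t = 48, which is not ≤ 30. All other constraints are satisfied.

not feasible — violates (ii)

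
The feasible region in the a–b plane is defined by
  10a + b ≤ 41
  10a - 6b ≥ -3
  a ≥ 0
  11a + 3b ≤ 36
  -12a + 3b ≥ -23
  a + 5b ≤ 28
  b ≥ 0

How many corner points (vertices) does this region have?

5

Of the 21 pairwise boundary intersections, those satisfying every inequality are:
  (0, 1/2)
  (69/32, 131/32)
  (0, 0)
  (59/23, 179/69)
  (23/12, 0)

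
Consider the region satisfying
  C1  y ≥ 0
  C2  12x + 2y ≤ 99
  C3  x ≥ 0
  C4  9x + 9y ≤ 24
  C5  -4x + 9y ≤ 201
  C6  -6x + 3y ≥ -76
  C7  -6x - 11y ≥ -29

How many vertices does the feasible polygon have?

The feasible vertices (each the meet of two boundaries and inside every other half-plane) are:
  (0, 0)
  (8/3, 0)
  (0, 29/11)
  (1/15, 13/5)

4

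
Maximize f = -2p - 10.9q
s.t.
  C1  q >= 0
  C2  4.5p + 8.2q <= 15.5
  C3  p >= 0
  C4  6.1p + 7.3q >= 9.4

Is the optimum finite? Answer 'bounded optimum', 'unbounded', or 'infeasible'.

bounded optimum

Corner points and f = -2p - 10.9q:
  (31/9, 0) → f = -62/9
  (94/61, 0) → f = -188/61
  (0, 155/82) → f = -3379/164
  (0, 94/73) → f = -5123/365
The feasible region has finitely many vertices and no improving ray; the maximum is -188/61 at (94/61, 0).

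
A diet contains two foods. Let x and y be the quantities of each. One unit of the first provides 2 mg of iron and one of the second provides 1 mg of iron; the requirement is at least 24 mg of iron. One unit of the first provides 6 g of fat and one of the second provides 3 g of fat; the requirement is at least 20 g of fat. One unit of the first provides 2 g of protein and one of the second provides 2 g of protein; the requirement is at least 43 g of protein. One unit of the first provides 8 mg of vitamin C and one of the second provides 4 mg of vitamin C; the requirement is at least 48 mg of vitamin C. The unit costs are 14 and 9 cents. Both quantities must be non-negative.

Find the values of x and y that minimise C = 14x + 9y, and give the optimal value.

x = 5/2, y = 19, minimum C = 206

Vertices and C = 14x + 9y:
  (0, 24) → C = 216
  (43/2, 0) → C = 301
  (5/2, 19) → C = 206
The feasible region is unbounded (it extends along (0, 1), (1, 0)), but C strictly increases along every unbounded feasible direction, so there is no improving ray and the minimum is attained at a vertex.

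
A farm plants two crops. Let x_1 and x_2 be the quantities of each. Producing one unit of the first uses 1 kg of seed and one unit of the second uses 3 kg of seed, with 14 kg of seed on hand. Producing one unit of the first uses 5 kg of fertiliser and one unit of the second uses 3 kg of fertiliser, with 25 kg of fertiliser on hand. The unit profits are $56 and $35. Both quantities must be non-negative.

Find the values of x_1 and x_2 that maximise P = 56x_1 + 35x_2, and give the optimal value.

Corner points and P = 56x_1 + 35x_2:
  (0, 0) → P = 0
  (0, 14/3) → P = 490/3
  (5, 0) → P = 280
  (11/4, 15/4) → P = 1141/4

The binding constraints are x_1 + 3x_2 = 14 and 5x_1 + 3x_2 = 25.
Solving simultaneously gives x_1 = 11/4, x_2 = 15/4.

x_1 = 11/4, x_2 = 15/4, maximum P = 1141/4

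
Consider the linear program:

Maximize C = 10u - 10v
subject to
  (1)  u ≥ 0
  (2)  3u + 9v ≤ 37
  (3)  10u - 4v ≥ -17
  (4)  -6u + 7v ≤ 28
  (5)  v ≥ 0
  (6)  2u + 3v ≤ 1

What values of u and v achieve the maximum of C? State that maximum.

Feasible corners and C = 10u - 10v:
  (0, 0) → C = 0
  (0, 1/3) → C = -10/3
  (1/2, 0) → C = 5

The binding constraints are v = 0 and 2u + 3v = 1.
Solving simultaneously gives u = 1/2, v = 0.

u = 1/2, v = 0, maximum C = 5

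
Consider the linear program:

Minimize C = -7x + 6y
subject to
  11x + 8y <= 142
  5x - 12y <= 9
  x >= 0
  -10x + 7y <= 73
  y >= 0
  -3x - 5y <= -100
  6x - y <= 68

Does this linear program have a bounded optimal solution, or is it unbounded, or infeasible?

infeasible

The boundaries 11x + 8y = 142 and 5x - 12y = 9 meet at (444/43, 611/172), but that point violates -3x - 5y ≤ -100. Every candidate vertex is excluded by some other constraint, so the feasible region is empty.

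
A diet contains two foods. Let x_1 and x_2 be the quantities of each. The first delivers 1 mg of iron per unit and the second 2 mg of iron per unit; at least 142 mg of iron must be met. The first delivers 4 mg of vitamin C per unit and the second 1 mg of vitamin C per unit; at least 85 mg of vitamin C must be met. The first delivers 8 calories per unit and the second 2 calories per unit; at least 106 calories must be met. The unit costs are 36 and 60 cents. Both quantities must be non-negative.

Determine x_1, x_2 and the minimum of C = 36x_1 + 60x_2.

The feasible region is unbounded (it extends along (0, 1), (1, 0)), but C strictly increases along every unbounded feasible direction, so there is no improving ray and the minimum is attained at a vertex.

x_1 = 4, x_2 = 69, minimum C = 4284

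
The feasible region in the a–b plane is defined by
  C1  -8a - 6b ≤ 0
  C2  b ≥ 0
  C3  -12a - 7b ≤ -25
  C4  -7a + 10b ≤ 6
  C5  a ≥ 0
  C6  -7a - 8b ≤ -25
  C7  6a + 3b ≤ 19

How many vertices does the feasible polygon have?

Of the 21 pairwise boundary intersections, those satisfying every inequality are:
  (101/63, 31/18)
  (172/81, 169/81)
  (77/27, 17/27)

3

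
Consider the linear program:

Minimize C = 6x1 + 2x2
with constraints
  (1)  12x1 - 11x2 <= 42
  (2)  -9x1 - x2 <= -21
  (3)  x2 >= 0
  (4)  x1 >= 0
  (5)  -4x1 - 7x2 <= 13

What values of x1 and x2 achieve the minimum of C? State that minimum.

x1 = 7/3, x2 = 0, minimum C = 14

Vertices and C = 6x1 + 2x2:
  (7/2, 0) → C = 21
  (7/3, 0) → C = 14
  (0, 21) → C = 42
The feasible region is unbounded (it extends along (0, 1), (11, 12)), but C strictly increases along every unbounded feasible direction, so there is no improving ray and the minimum is attained at a vertex.

The binding constraints are -9x1 - x2 = -21 and x2 = 0.
Solving simultaneously gives x1 = 7/3, x2 = 0.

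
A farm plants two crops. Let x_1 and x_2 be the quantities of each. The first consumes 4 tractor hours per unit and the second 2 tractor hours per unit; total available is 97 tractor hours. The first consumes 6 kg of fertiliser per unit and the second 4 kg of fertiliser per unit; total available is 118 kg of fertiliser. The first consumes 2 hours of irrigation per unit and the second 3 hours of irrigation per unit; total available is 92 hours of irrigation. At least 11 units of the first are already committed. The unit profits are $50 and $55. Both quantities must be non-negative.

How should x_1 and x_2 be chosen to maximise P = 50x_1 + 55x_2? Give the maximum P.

Extreme points and P = 50x_1 + 55x_2:
  (59/3, 0) → P = 2950/3
  (11, 0) → P = 550
  (11, 13) → P = 1265

x_1 = 11, x_2 = 13, maximum P = 1265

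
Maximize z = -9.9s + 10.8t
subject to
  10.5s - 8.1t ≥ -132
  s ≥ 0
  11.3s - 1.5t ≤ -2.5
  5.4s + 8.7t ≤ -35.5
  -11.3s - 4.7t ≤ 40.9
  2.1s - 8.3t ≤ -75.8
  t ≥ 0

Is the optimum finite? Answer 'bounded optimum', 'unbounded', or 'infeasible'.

The boundaries 10.5s - 8.1t = -132 and s = 0 meet at (0, 440/27), but that point violates 5.4s + 8.7t ≤ -35.5. Every candidate vertex is excluded by some other constraint, so the feasible region is empty.

infeasible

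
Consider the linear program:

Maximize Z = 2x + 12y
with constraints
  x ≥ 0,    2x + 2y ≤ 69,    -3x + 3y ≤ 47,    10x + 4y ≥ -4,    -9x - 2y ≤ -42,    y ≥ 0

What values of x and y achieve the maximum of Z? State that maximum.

x = 113/12, y = 301/12, maximum Z = 1919/6

Feasible corners and Z = 2x + 12y:
  (113/12, 301/12) → Z = 1919/6
  (69/2, 0) → Z = 69
  (32/33, 183/11) → Z = 6652/33
  (14/3, 0) → Z = 28/3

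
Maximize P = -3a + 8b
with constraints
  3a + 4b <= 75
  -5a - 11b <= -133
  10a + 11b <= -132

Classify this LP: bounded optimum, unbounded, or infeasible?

From the feasible point (-1353/7, 1146/7), moving in the direction (-11, 5) keeps every constraint satisfied while P increases without bound.

unbounded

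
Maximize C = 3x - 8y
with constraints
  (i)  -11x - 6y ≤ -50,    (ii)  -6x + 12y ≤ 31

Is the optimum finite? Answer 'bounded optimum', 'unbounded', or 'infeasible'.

unbounded

From the feasible point (69/28, 641/168), moving in the direction (6, -11) keeps every constraint satisfied while C increases without bound.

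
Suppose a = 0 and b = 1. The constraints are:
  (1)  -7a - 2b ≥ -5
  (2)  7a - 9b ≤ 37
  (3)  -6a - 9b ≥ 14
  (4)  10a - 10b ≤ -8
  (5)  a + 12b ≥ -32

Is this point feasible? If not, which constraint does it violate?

not feasible — violates (3)

Constraint (3): -6a - 9b = -9, which is not ≥ 14. All other constraints are satisfied.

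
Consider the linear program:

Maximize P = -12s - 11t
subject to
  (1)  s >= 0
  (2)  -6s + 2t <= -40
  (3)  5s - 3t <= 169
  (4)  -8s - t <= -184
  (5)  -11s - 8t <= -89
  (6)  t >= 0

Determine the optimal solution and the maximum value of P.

s = 23, t = 0, maximum P = -276

The feasible region is unbounded (it extends along (1, 3), (3, 5)), but P strictly decreases along every unbounded feasible direction, so there is no improving ray and the maximum is attained at a vertex.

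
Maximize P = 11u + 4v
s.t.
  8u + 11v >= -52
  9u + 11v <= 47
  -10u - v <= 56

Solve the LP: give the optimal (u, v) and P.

Corner points and P = 11u + 4v:
  (99, -844/11) → P = 8603/11
  (-94/17, -12/17) → P = -1082/17
  (-663/101, 974/101) → P = -3397/101

u = 99, v = -844/11, maximum P = 8603/11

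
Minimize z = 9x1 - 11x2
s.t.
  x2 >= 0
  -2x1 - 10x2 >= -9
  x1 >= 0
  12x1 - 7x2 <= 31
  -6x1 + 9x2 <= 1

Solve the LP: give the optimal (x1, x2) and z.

x1 = 0, x2 = 1/9, minimum z = -11/9

Vertices and z = 9x1 - 11x2:
  (0, 0) → z = 0
  (31/12, 0) → z = 93/4
  (373/134, 23/67) → z = 2851/134
  (71/78, 28/39) → z = 23/78
  (0, 1/9) → z = -11/9

The optimum lies where x1 = 0 and -6x1 + 9x2 = 1.
Solving simultaneously gives x1 = 0, x2 = 1/9.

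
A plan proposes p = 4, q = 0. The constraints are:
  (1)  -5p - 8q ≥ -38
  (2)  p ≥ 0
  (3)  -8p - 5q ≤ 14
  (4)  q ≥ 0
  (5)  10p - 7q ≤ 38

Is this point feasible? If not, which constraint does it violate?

not feasible — violates (5)

Constraint (5): 10p - 7q = 40, which is not ≤ 38. All other constraints are satisfied.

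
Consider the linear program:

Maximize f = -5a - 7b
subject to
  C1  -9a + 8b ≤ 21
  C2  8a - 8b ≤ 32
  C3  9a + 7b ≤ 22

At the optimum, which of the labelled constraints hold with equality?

Corner points and f = -5a - 7b:
  (-53, -57) → f = 664
  (29/135, 43/15) → f = -2854/135
  (25/8, -7/8) → f = -19/2

The maximum is at (-53, -57). Substituting into each constraint, equality holds for C1 and C2; the remaining constraints have slack.

C1 and C2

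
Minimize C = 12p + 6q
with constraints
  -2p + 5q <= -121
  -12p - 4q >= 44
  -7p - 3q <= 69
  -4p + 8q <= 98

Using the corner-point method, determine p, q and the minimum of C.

p = 18, q = -65, minimum C = -174

Corner points and C = 12p + 6q:
  (66/17, -385/17) → C = -1518/17
  (18/41, -985/41) → C = -5694/41
  (18, -65) → C = -174

The binding constraints are -12p - 4q = 44 and -7p - 3q = 69.
Solving simultaneously gives p = 18, q = -65.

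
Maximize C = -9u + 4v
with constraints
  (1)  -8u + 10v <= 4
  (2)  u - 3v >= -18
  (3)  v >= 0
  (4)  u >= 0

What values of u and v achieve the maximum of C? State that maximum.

u = 0, v = 2/5, maximum C = 8/5

Vertices and C = -9u + 4v:
  (12, 10) → C = -68
  (0, 2/5) → C = 8/5
  (0, 0) → C = 0
The feasible region is unbounded (it extends along (3, 1), (1, 0)), but C strictly decreases along every unbounded feasible direction, so there is no improving ray and the maximum is attained at a vertex.

The binding constraints are -8u + 10v = 4 and u = 0.
Solving simultaneously gives u = 0, v = 2/5.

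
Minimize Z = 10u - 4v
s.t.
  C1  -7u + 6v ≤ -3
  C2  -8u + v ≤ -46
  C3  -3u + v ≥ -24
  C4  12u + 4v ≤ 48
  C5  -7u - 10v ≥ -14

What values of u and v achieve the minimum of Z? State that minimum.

At the optimal vertex, -8u + v = -46 and 12u + 4v = 48.
Solving simultaneously gives u = 58/11, v = -42/11.

u = 58/11, v = -42/11, minimum Z = 68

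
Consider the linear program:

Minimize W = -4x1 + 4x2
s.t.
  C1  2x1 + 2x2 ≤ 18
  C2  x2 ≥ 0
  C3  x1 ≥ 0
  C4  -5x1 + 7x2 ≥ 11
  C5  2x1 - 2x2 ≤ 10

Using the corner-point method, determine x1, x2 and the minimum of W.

x1 = 13/3, x2 = 14/3, minimum W = 4/3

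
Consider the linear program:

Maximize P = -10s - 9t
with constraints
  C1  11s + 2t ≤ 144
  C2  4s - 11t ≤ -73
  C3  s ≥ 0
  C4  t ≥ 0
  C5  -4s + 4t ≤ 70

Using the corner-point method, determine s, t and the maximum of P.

s = 0, t = 73/11, maximum P = -657/11

Feasible corners and P = -10s - 9t:
  (1438/129, 1379/129) → P = -26791/129
  (109/13, 673/26) → P = -8237/26
  (0, 73/11) → P = -657/11
  (0, 35/2) → P = -315/2

The binding constraints are 4s - 11t = -73 and s = 0.
Solving simultaneously gives s = 0, t = 73/11.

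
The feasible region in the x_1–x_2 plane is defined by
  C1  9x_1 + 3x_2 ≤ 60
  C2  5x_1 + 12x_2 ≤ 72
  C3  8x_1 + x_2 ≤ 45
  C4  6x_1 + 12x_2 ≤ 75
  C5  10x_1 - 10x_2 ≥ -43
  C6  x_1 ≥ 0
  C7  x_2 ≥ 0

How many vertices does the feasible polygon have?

6

Of the 21 pairwise boundary intersections, those satisfying every inequality are:
  (3, 19/4)
  (6/5, 11/2)
  (31/6, 11/3)
  (45/8, 0)
  (0, 43/10)
  (0, 0)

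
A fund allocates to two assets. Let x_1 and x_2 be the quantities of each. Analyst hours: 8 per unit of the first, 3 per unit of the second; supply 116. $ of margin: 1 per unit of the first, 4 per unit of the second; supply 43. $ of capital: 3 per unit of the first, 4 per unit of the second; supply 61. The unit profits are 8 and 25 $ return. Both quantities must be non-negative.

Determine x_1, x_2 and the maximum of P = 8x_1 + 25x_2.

x_1 = 9, x_2 = 17/2, maximum P = 569/2

Feasible corners and P = 8x_1 + 25x_2:
  (0, 0) → P = 0
  (0, 43/4) → P = 1075/4
  (29/2, 0) → P = 116
  (281/23, 140/23) → P = 5748/23
  (9, 17/2) → P = 569/2

At the optimal vertex, x_1 + 4x_2 = 43 and 3x_1 + 4x_2 = 61.
Solving simultaneously gives x_1 = 9, x_2 = 17/2.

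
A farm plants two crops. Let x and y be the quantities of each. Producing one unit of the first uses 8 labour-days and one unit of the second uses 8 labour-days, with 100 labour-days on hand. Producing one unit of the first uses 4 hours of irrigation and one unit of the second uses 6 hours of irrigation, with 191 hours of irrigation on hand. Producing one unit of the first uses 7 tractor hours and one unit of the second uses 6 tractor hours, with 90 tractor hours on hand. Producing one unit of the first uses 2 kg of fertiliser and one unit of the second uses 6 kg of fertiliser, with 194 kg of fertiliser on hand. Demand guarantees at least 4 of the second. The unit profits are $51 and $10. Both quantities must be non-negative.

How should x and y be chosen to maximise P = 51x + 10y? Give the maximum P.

Corner points and P = 51x + 10y:
  (0, 25/2) → P = 125
  (0, 4) → P = 40
  (17/2, 4) → P = 947/2

x = 17/2, y = 4, maximum P = 947/2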